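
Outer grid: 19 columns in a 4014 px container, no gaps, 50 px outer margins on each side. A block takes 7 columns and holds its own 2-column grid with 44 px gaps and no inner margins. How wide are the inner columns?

699 px

Subtract both margins: 4014 − 2·50 = 3914 px.
19c = 3914 → c = 206 px.
7-column span = 7·206 = 1442 px.
2 columns + 1 gap: 2d + 1·44 = 1442.
2d = 1442 − 44 = 1398, so d = 699 px.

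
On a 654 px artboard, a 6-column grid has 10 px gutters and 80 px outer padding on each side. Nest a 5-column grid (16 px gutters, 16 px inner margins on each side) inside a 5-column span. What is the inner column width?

62.8 px

Outer content = 654 − 2·80 = 494 px.
Subtracting 5 gutters of 10 leaves 444 for 6 columns, so c = 74 px.
5-column span = 5·74 + 4·10 = 410 px.
Inner content = 410 − 2·16 = 378 px.
5d + 4·16 = 378 → 5d = 314 → d = 62.8 px.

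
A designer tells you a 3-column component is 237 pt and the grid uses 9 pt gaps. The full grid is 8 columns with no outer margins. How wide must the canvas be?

647 pt

3c + 2·9 = 237 → 3c = 219 → c = 73 pt.
Canvas = 8·73 + 7·9 = 584 + 63 = 647 pt.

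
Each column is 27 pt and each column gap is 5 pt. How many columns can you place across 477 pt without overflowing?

15 columns

15 columns: 15·27 + 14·5 = 475 pt ≤ 477.
16 columns: 507 pt > 477. So 15.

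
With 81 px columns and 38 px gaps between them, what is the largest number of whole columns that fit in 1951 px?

16 columns: 16·81 + 15·38 = 1866 px ≤ 1951.
17 columns: 1985 px > 1951. So 16.

16 columns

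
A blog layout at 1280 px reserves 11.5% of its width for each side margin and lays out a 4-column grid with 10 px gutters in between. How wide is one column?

Margins: 11.5% × 1280 = 147.2 px each, so content = 1280 − 294.4 = 985.6 px.
985.6 − 3·10 = 955.6; ÷4 gives c = 238.9 px.

238.9 px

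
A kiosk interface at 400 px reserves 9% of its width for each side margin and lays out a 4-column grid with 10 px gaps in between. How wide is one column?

74.5 px

Each margin = 9% of 400 = 36 px; content = 400 − 2·36 = 328 px.
4c + 3·10 = 328 → 4c = 298 → c = 74.5 px.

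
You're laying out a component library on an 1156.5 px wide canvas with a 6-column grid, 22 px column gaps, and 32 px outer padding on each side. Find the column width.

163.75 px

Subtract both margins: 1156.5 − 2·32 = 1092.5 px.
6c + 5·22 = 1092.5 → 6c = 982.5 → c = 163.75 px.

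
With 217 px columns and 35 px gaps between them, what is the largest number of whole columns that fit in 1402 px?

Each extra column adds 217 + 35 = 252 px.
(1402 + 35) / 252 = 5.70, so 5 columns fit.

5 columns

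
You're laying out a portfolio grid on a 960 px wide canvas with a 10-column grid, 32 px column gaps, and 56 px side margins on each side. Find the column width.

56 px

Content width = 960 − 2·56 = 848 px.
10c + 9·32 = 848 → 10c = 560 → c = 56 px.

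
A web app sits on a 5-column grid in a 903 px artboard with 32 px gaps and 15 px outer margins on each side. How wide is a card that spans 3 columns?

511 px

Take off 30 px of margins, leaving 873 px.
5c + 4·32 = 873 → 5c = 745 → c = 149 px.
3 columns plus 2 gaps: 447 + 64 = 511 px.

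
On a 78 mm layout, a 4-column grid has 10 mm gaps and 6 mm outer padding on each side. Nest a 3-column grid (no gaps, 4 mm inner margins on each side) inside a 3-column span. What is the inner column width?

13 mm

Inside the margins: 78 − 12 = 66 mm.
4 columns + 3 gaps: 4c + 3·10 = 66.
4c = 66 − 30 = 36, so c = 9 mm.
Span of 3: 3·9 + 2·10 = 27 + 20 = 47 mm.
Inner content = 47 − 2·4 = 39 mm.
With no gaps, each column is 39/3 = 13 mm.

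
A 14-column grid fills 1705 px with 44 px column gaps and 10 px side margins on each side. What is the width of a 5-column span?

Inside the margins: 1705 − 20 = 1685 px.
1685 − 13·44 = 1113; ÷14 gives c = 79.5 px.
5-column span = 5·79.5 + 4·44 = 573.5 px.

573.5 px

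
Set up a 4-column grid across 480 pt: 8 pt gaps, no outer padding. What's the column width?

4 columns + 3 gaps: 4c + 3·8 = 480.
4c = 480 − 24 = 456, so c = 114 pt.

114 pt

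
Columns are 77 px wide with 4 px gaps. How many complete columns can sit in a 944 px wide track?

11 columns

Each extra column adds 77 + 4 = 81 px.
(944 + 4) / 81 = 11.70, so 11 columns fit.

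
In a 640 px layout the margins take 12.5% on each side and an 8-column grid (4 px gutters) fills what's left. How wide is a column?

56.5 px

Each margin = 12.5% of 640 = 80 px; content = 640 − 2·80 = 480 px.
Subtracting 7 gutters of 4 leaves 452 for 8 columns, so c = 56.5 px.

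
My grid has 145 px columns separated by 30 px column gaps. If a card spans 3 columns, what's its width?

Span of 3: 3·145 + 2·30 = 435 + 60 = 495 px.

495 px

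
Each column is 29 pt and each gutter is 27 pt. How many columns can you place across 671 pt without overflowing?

12 columns

12 columns: 12·29 + 11·27 = 645 pt ≤ 671.
13 columns: 701 pt > 671. So 12.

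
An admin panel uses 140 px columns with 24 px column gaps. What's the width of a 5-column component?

5 columns plus 4 column gaps: 700 + 96 = 796 px.

796 px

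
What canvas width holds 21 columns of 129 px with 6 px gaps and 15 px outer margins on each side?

Canvas = 2·15 + 21·129 + 20·6 = 30 + 2709 + 120 = 2859 px.

2859 px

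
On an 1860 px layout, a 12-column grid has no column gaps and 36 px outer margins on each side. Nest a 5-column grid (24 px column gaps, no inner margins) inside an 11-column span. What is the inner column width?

Take off 72 px of margins, leaving 1788 px.
12c = 1788 → c = 149 px.
11-column span = 11·149 = 1639 px.
5 columns + 4 column gaps: 5d + 4·24 = 1639.
5d = 1639 − 96 = 1543, so d = 308.6 px.

308.6 px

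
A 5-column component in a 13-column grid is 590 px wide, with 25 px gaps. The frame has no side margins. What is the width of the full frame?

1574 px

590 − 4·25 = 490; ÷5 gives c = 98 px.
Total width: 13·98 + 12·25 = 1574 px.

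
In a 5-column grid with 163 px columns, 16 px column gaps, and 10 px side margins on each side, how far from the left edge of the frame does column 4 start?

Column 4 starts at margin + 3·(column + gutter) = 10 + 3·179 = 547 px.

547 px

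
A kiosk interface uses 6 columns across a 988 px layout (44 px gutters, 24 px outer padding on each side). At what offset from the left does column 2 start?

Subtract both margins: 988 − 2·24 = 940 px.
6 columns + 5 gutters: 6c + 5·44 = 940.
6c = 940 − 220 = 720, so c = 120 px.
Column 2 starts at margin + 1·(column + gutter) = 24 + 1·164 = 188 px.

188 px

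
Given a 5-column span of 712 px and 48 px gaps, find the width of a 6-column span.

864 px

712 − 4·48 = 520; ÷5 gives c = 104 px.
Span of 6: 6·104 + 5·48 = 624 + 240 = 864 px.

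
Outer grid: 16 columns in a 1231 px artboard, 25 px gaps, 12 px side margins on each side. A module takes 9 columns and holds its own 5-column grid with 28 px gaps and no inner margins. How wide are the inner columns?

111.2 px

Outer content = 1231 − 2·12 = 1207 px.
16c + 15·25 = 1207 → 16c = 832 → c = 52 px.
9-column span = 9·52 + 8·25 = 668 px.
5 columns + 4 gaps: 5d + 4·28 = 668.
5d = 668 − 112 = 556, so d = 111.2 px.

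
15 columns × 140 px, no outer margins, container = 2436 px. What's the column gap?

Columns use 2100 px, leaving 336 px across 14 column gaps = 24 px each.

24 px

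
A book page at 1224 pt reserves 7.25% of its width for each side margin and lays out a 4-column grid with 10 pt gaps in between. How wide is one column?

254.13 pt

1224 × (1 − 2·7.25%) = 1224 × 85.5% = 1046.52 pt for the columns.
Subtracting 3 gaps of 10 leaves 1016.52 for 4 columns, so c = 254.13 pt.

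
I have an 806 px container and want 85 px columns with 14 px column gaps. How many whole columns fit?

8 columns: 8·85 + 7·14 = 778 px ≤ 806.
9 columns: 877 px > 806. So 8.

8 columns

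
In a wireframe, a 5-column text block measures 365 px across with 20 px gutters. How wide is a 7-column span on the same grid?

519 px

5 columns + 4 gutters: 5c + 4·20 = 365.
5c = 365 − 80 = 285, so c = 57 px.
7-column span = 7·57 + 6·20 = 519 px.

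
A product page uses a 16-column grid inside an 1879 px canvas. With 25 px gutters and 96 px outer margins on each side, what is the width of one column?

Content width = 1879 − 2·96 = 1687 px.
1687 − 15·25 = 1312; ÷16 gives c = 82 px.

82 px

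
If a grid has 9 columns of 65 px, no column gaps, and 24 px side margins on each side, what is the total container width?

Summing: 48 + 585 = 633 px.

633 px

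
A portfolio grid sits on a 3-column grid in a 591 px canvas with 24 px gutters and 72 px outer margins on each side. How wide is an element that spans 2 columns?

290 px

Subtract both margins: 591 − 2·72 = 447 px.
3 columns + 2 gutters: 3c + 2·24 = 447.
3c = 447 − 48 = 399, so c = 133 px.
2-column span = 2·133 + 1·24 = 290 px.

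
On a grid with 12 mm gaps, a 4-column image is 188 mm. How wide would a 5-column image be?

Subtracting 3 gaps of 12 leaves 152 for 4 columns, so c = 38 mm.
Span of 5: 5·38 + 4·12 = 190 + 48 = 238 mm.

238 mm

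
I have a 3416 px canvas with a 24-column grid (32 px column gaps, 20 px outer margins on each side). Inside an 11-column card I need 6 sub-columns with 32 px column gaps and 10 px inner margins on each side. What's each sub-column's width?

Subtract both margins: 3416 − 2·20 = 3376 px.
3376 − 23·32 = 2640; ÷24 gives c = 110 px.
11 columns plus 10 column gaps: 1210 + 320 = 1530 px.
Inner content = 1530 − 2·10 = 1510 px.
1510 − 5·32 = 1350; ÷6 gives d = 225 px.

225 px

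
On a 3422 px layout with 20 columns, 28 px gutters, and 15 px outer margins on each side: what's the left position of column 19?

Take off 30 px of margins, leaving 3392 px.
20 columns + 19 gutters: 20c + 19·28 = 3392.
20c = 3392 − 532 = 2860, so c = 143 px.
Column 19 starts at margin + 18·(column + gutter) = 15 + 18·171 = 3093 px.

3093 px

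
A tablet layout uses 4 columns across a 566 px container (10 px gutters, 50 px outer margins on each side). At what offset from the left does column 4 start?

Take off 100 px of margins, leaving 466 px.
4c + 3·10 = 466 → 4c = 436 → c = 109 px.
Before column 4: the margin + 3 columns + 3 gutters.
Offset = 50 + 3·(109 + 10) = 50 + 357 = 407 px.

407 px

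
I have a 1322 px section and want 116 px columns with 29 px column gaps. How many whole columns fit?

9 columns

Each extra column adds 116 + 29 = 145 px.
(1322 + 29) / 145 = 9.32, so 9 columns fit.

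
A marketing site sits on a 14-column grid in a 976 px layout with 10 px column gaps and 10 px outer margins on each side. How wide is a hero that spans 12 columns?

818 px

Inside the margins: 976 − 20 = 956 px.
Subtracting 13 column gaps of 10 leaves 826 for 14 columns, so c = 59 px.
Span of 12: 12·59 + 11·10 = 708 + 110 = 818 px.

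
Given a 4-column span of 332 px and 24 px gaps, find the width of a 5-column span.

332 − 3·24 = 260; ÷4 gives c = 65 px.
5-column span = 5·65 + 4·24 = 421 px.

421 px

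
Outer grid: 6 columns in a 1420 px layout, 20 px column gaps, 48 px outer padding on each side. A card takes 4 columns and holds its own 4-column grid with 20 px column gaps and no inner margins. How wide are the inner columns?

204 px

Take off 96 px of margins, leaving 1324 px.
Subtracting 5 column gaps of 20 leaves 1224 for 6 columns, so c = 204 px.
Span of 4: 4·204 + 3·20 = 816 + 60 = 876 px.
876 − 3·20 = 816; ÷4 gives d = 204 px.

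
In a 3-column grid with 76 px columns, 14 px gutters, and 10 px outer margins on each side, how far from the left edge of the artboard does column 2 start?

100 px

Column 2 starts at margin + 1·(column + gutter) = 10 + 1·90 = 100 px.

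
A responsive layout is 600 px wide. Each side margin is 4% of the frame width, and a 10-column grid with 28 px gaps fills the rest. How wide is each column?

Each margin = 4% of 600 = 24 px; content = 600 − 2·24 = 552 px.
552 − 9·28 = 300; ÷10 gives c = 30 px.

30 px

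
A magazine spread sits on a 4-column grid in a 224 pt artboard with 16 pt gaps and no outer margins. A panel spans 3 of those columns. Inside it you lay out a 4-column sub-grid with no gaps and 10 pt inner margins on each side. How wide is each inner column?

36 pt

Subtracting 3 gaps of 16 leaves 176 for 4 columns, so c = 44 pt.
3 columns plus 2 gaps: 132 + 32 = 164 pt.
Inner content = 164 − 2·10 = 144 pt.
144 / 4 = 36 pt per column.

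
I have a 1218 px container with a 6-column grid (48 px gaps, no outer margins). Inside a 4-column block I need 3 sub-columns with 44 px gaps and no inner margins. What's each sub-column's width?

236 px

6c + 5·48 = 1218 → 6c = 978 → c = 163 px.
4-column span = 4·163 + 3·48 = 796 px.
796 − 2·44 = 708; ÷3 gives d = 236 px.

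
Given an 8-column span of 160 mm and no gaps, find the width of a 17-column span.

With no gaps, each column is 160/8 = 20 mm.
17-column span = 17·20 = 340 mm.

340 mm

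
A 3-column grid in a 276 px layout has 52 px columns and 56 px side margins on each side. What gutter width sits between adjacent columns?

4 px

Subtract both margins: 276 − 2·56 = 164 px.
3·52 + 2g = 164 → 2g = 8 → g = 4 px.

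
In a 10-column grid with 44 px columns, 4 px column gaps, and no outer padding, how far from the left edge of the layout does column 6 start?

240 px

Before column 6: 5 columns + 5 column gaps.
Offset = 5·(44 + 4) = 5·48 = 240 px.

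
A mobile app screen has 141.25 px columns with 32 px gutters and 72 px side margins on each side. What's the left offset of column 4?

591.75 px

Each column+gutter stride is 173.25 px; 3 of them past the 72 px margin is 72 + 519.75 = 591.75 px.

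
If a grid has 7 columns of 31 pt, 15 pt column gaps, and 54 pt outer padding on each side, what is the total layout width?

415 pt

Total width: 2·54 + 7·31 + 6·15 = 415 pt.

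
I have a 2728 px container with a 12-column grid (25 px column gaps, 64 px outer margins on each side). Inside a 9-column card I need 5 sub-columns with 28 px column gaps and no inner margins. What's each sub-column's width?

Subtract both margins: 2728 − 2·64 = 2600 px.
12 columns + 11 column gaps: 12c + 11·25 = 2600.
12c = 2600 − 275 = 2325, so c = 193.75 px.
9 columns plus 8 column gaps: 1743.75 + 200 = 1943.75 px.
5 columns + 4 column gaps: 5d + 4·28 = 1943.75.
5d = 1943.75 − 112 = 1831.75, so d = 366.35 px.

366.35 px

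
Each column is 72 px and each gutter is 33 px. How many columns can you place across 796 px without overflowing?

7 columns: 7·72 + 6·33 = 702 px ≤ 796.
8 columns: 807 px > 796. So 7.

7 columns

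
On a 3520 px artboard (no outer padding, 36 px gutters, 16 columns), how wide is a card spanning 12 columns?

3520 − 15·36 = 2980; ÷16 gives c = 186.25 px.
12 columns plus 11 gutters: 2235 + 396 = 2631 px.

2631 px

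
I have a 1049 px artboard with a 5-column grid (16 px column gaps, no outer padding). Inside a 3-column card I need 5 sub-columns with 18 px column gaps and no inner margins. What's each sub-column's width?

Subtracting 4 column gaps of 16 leaves 985 for 5 columns, so c = 197 px.
Span of 3: 3·197 + 2·16 = 591 + 32 = 623 px.
5d + 4·18 = 623 → 5d = 551 → d = 110.2 px.

110.2 px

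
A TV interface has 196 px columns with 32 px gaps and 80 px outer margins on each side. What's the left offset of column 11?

Each column+gutter stride is 228 px; 10 of them past the 80 px margin is 80 + 2280 = 2360 px.

2360 px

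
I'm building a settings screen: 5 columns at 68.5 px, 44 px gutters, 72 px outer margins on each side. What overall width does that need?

Layout = 2·72 + 5·68.5 + 4·44 = 144 + 342.5 + 176 = 662.5 px.

662.5 px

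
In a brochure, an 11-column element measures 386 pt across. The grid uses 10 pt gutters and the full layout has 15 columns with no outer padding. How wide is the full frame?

530 pt

11c + 10·10 = 386 → 11c = 286 → c = 26 pt.
Frame = 15·26 + 14·10 = 390 + 140 = 530 pt.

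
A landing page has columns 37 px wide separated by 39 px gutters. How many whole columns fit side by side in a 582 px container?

8 columns: 8·37 + 7·39 = 569 px ≤ 582.
9 columns: 645 px > 582. So 8.

8 columns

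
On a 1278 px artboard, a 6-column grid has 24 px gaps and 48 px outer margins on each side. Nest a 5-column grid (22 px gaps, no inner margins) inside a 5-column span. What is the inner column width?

Subtract both margins: 1278 − 2·48 = 1182 px.
6 columns + 5 gaps: 6c + 5·24 = 1182.
6c = 1182 − 120 = 1062, so c = 177 px.
Span of 5: 5·177 + 4·24 = 885 + 96 = 981 px.
981 − 4·22 = 893; ÷5 gives d = 178.6 px.

178.6 px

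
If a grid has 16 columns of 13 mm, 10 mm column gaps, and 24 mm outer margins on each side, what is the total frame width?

Adding margins, columns and gutters: 48 + 208 + 150 = 406 mm.

406 mm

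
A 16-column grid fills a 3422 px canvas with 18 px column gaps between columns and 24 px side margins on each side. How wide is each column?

Inside the margins: 3422 − 48 = 3374 px.
16c + 15·18 = 3374 → 16c = 3104 → c = 194 px.

194 px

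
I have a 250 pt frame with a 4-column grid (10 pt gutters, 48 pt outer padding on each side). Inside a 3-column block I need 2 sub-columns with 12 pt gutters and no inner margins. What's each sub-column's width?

Inside the margins: 250 − 96 = 154 pt.
154 − 3·10 = 124; ÷4 gives c = 31 pt.
3 columns plus 2 gutters: 93 + 20 = 113 pt.
Subtracting 1 gutter of 12 leaves 101 for 2 columns, so d = 50.5 pt.

50.5 pt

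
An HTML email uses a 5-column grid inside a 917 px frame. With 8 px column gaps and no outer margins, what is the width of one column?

177 px

917 − 4·8 = 885; ÷5 gives c = 177 px.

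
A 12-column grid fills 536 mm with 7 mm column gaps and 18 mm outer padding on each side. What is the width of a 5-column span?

204.25 mm

Subtract both margins: 536 − 2·18 = 500 mm.
500 − 11·7 = 423; ÷12 gives c = 35.25 mm.
Span of 5: 5·35.25 + 4·7 = 176.25 + 28 = 204.25 mm.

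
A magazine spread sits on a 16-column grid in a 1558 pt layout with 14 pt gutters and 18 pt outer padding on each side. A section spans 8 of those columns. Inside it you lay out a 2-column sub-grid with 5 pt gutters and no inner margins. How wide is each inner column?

374.5 pt

Outer content = 1558 − 2·18 = 1522 pt.
Subtracting 15 gutters of 14 leaves 1312 for 16 columns, so c = 82 pt.
Span of 8: 8·82 + 7·14 = 656 + 98 = 754 pt.
2 columns + 1 gutter: 2d + 1·5 = 754.
2d = 754 − 5 = 749, so d = 374.5 pt.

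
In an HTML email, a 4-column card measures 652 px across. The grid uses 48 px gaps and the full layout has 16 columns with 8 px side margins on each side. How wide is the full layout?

2768 px

Subtracting 3 gaps of 48 leaves 508 for 4 columns, so c = 127 px.
Layout = 2·8 + 16·127 + 15·48 = 16 + 2032 + 720 = 2768 px.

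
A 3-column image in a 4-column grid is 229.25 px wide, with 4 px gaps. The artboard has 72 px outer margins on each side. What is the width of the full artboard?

451 px

Subtracting 2 gaps of 4 leaves 221.25 for 3 columns, so c = 73.75 px.
Artboard = 2·72 + 4·73.75 + 3·4 = 144 + 295 + 12 = 451 px.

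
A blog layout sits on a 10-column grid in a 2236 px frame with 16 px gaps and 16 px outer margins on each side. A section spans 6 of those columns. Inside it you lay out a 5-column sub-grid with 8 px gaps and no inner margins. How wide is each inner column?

256.8 px

Take off 32 px of margins, leaving 2204 px.
10c + 9·16 = 2204 → 10c = 2060 → c = 206 px.
6 columns plus 5 gaps: 1236 + 80 = 1316 px.
5d + 4·8 = 1316 → 5d = 1284 → d = 256.8 px.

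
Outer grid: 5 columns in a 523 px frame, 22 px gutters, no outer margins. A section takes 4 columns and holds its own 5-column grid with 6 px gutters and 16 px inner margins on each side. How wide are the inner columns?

71.6 px

5c + 4·22 = 523 → 5c = 435 → c = 87 px.
Span of 4: 4·87 + 3·22 = 348 + 66 = 414 px.
Inner content = 414 − 2·16 = 382 px.
382 − 4·6 = 358; ÷5 gives d = 71.6 px.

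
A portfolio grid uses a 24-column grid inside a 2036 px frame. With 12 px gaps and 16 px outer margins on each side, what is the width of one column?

72 px

Subtract both margins: 2036 − 2·16 = 2004 px.
2004 − 23·12 = 1728; ÷24 gives c = 72 px.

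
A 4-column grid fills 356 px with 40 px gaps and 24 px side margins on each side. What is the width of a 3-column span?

221 px

Content width = 356 − 2·24 = 308 px.
4 columns + 3 gaps: 4c + 3·40 = 308.
4c = 308 − 120 = 188, so c = 47 px.
3-column span = 3·47 + 2·40 = 221 px.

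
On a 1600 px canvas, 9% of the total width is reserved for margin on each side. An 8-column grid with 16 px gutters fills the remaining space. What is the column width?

Each margin = 9% of 1600 = 144 px; content = 1600 − 2·144 = 1312 px.
8 columns + 7 gutters: 8c + 7·16 = 1312.
8c = 1312 − 112 = 1200, so c = 150 px.

150 px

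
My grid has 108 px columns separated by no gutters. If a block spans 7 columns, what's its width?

7-column span = 7·108 = 756 px.

756 px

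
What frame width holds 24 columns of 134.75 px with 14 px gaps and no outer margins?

3556 px

Summing: 3234 + 322 = 3556 px.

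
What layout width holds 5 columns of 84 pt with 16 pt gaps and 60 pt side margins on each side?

Layout = 2·60 + 5·84 + 4·16 = 120 + 420 + 64 = 604 pt.

604 pt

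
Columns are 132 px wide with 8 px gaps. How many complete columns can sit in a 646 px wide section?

4 columns

k columns need k·132 + (k−1)·8 = k·140 − 8.
k·140 − 8 ≤ 646 → k ≤ 654 / 140 ≈ 4.67, so k = 4.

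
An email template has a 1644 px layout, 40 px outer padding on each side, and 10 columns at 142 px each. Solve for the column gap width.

Inside the margins: 1644 − 80 = 1564 px.
10·142 + 9g = 1564 → 9g = 144 → g = 16 px.

16 px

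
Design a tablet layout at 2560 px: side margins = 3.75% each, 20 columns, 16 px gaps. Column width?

103.2 px

Each margin = 3.75% of 2560 = 96 px; content = 2560 − 2·96 = 2368 px.
Subtracting 19 gaps of 16 leaves 2064 for 20 columns, so c = 103.2 px.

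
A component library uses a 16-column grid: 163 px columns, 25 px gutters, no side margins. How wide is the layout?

Summing: 2608 + 375 = 2983 px.

2983 px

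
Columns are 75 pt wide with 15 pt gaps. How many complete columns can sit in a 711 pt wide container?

8 columns

Each extra column adds 75 + 15 = 90 pt.
(711 + 15) / 90 = 8.07, so 8 columns fit.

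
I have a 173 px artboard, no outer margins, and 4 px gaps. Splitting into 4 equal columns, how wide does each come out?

4c + 3·4 = 173 → 4c = 161 → c = 40.25 px.

40.25 px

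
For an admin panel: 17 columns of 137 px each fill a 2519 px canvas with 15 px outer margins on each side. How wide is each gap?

Take off 30 px of margins, leaving 2489 px.
Columns use 2329 px, leaving 160 px across 16 gaps = 10 px each.

10 px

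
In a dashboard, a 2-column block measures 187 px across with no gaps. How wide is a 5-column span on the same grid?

467.5 px

With no gaps, each column is 187/2 = 93.5 px.
5-column span = 5·93.5 = 467.5 px.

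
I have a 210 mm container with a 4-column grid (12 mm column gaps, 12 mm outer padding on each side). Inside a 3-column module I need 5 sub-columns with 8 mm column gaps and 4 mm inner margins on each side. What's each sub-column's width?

Take off 24 mm of margins, leaving 186 mm.
4 columns + 3 column gaps: 4c + 3·12 = 186.
4c = 186 − 36 = 150, so c = 37.5 mm.
Span of 3: 3·37.5 + 2·12 = 112.5 + 24 = 136.5 mm.
Inner content = 136.5 − 2·4 = 128.5 mm.
128.5 − 4·8 = 96.5; ÷5 gives d = 19.3 mm.

19.3 mm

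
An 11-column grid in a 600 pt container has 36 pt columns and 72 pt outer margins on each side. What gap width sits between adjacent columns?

Inside the margins: 600 − 144 = 456 pt.
11 columns take 11·36 = 396 pt; remaining 60 splits into 10 gaps.
g = 60 / 10 = 6 pt.

6 pt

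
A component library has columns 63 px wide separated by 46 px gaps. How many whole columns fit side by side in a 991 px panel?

k columns need k·63 + (k−1)·46 = k·109 − 46.
k·109 − 46 ≤ 991 → k ≤ 1037 / 109 ≈ 9.51, so k = 9.

9 columns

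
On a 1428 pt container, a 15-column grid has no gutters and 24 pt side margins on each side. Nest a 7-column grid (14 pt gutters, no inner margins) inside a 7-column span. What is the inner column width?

80 pt

Subtract both margins: 1428 − 2·24 = 1380 pt.
1380 / 15 = 92 pt per column.
7-column span = 7·92 = 644 pt.
644 − 6·14 = 560; ÷7 gives d = 80 pt.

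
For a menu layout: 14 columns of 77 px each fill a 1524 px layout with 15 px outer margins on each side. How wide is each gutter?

Subtract both margins: 1524 − 2·15 = 1494 px.
14·77 + 13g = 1494 → 13g = 416 → g = 32 px.

32 px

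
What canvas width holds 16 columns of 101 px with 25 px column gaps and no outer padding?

Canvas = 16·101 + 15·25 = 1616 + 375 = 1991 px.

1991 px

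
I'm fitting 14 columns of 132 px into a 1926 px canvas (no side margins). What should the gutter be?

6 px

Columns use 1848 px, leaving 78 px across 13 gutters = 6 px each.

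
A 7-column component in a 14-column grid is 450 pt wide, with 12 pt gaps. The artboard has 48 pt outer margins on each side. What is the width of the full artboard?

7 columns + 6 gaps: 7c + 6·12 = 450.
7c = 450 − 72 = 378, so c = 54 pt.
Total width: 2·48 + 14·54 + 13·12 = 1008 pt.

1008 pt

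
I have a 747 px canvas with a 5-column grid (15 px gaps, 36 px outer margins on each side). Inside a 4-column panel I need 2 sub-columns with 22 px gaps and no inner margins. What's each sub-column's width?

Subtract both margins: 747 − 2·36 = 675 px.
Subtracting 4 gaps of 15 leaves 615 for 5 columns, so c = 123 px.
Span of 4: 4·123 + 3·15 = 492 + 45 = 537 px.
2 columns + 1 gap: 2d + 1·22 = 537.
2d = 537 − 22 = 515, so d = 257.5 px.

257.5 px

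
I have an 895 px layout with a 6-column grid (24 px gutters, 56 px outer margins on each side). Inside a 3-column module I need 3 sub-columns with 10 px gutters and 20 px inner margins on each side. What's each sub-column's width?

Outer content = 895 − 2·56 = 783 px.
6 columns + 5 gutters: 6c + 5·24 = 783.
6c = 783 − 120 = 663, so c = 110.5 px.
Span of 3: 3·110.5 + 2·24 = 331.5 + 48 = 379.5 px.
Inner content = 379.5 − 2·20 = 339.5 px.
3d + 2·10 = 339.5 → 3d = 319.5 → d = 106.5 px.

106.5 px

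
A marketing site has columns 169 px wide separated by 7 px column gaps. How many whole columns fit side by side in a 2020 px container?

Each extra column adds 169 + 7 = 176 px.
(2020 + 7) / 176 = 11.52, so 11 columns fit.

11 columns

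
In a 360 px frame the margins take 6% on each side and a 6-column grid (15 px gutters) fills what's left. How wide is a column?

Each margin = 6% of 360 = 21.6 px; content = 360 − 2·21.6 = 316.8 px.
316.8 − 5·15 = 241.8; ÷6 gives c = 40.3 px.

40.3 px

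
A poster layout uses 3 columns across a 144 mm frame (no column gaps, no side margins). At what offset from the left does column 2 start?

48 mm

With no column gaps, each column is 144/3 = 48 mm.
Each column+gutter stride is 48 mm; with no margin, 1 of them is 48 mm.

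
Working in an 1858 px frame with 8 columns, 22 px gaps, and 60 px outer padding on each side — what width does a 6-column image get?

1298 px

Subtract both margins: 1858 − 2·60 = 1738 px.
Subtracting 7 gaps of 22 leaves 1584 for 8 columns, so c = 198 px.
6 columns plus 5 gaps: 1188 + 110 = 1298 px.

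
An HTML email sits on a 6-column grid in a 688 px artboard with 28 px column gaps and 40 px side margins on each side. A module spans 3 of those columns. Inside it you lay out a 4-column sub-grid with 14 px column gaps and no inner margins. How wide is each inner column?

Subtract both margins: 688 − 2·40 = 608 px.
6c + 5·28 = 608 → 6c = 468 → c = 78 px.
3-column span = 3·78 + 2·28 = 290 px.
4d + 3·14 = 290 → 4d = 248 → d = 62 px.

62 px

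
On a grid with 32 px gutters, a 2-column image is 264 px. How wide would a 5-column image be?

708 px

Subtracting 1 gutter of 32 leaves 232 for 2 columns, so c = 116 px.
5 columns plus 4 gutters: 580 + 128 = 708 px.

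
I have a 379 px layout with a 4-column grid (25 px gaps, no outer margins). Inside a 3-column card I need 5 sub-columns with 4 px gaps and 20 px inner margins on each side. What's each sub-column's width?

44.4 px

Subtracting 3 gaps of 25 leaves 304 for 4 columns, so c = 76 px.
3 columns plus 2 gaps: 228 + 50 = 278 px.
Inner content = 278 − 2·20 = 238 px.
5d + 4·4 = 238 → 5d = 222 → d = 44.4 px.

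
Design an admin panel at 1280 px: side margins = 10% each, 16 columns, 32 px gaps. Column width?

34 px

Each margin = 10% of 1280 = 128 px; content = 1280 − 2·128 = 1024 px.
Subtracting 15 gaps of 32 leaves 544 for 16 columns, so c = 34 px.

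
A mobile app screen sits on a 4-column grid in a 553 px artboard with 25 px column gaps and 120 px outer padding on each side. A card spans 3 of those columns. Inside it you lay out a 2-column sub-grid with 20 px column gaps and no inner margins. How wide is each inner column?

Outer content = 553 − 2·120 = 313 px.
313 − 3·25 = 238; ÷4 gives c = 59.5 px.
3 columns plus 2 column gaps: 178.5 + 50 = 228.5 px.
228.5 − 1·20 = 208.5; ÷2 gives d = 104.25 px.

104.25 px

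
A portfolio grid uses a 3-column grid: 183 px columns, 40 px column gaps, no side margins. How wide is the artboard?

Artboard = 3·183 + 2·40 = 549 + 80 = 629 px.

629 px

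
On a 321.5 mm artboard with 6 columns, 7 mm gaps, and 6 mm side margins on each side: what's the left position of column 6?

269.75 mm

Inside the margins: 321.5 − 12 = 309.5 mm.
6c + 5·7 = 309.5 → 6c = 274.5 → c = 45.75 mm.
Each column+gutter stride is 52.75 mm; 5 of them past the 6 mm margin is 6 + 263.75 = 269.75 mm.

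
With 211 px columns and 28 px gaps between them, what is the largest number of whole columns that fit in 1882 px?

7 columns: 7·211 + 6·28 = 1645 px ≤ 1882.
8 columns: 1884 px > 1882. So 7.

7 columns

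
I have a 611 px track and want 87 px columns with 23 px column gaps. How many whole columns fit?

k columns need k·87 + (k−1)·23 = k·110 − 23.
k·110 − 23 ≤ 611 → k ≤ 634 / 110 ≈ 5.76, so k = 5.

5 columns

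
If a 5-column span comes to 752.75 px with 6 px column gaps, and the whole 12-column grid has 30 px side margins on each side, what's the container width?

1875 px

752.75 − 4·6 = 728.75; ÷5 gives c = 145.75 px.
Container = 2·30 + 12·145.75 + 11·6 = 60 + 1749 + 66 = 1875 px.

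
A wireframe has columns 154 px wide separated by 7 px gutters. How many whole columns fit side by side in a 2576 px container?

16 columns

k columns need k·154 + (k−1)·7 = k·161 − 7.
k·161 − 7 ≤ 2576 → k ≤ 2583 / 161 ≈ 16.04, so k = 16.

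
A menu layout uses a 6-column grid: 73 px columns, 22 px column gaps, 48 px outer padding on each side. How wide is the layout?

Adding margins, columns and gutters: 96 + 438 + 110 = 644 px.

644 px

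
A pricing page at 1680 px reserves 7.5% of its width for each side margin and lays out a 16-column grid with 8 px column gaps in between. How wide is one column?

1680 × (1 − 2·7.5%) = 1680 × 85% = 1428 px for the columns.
Subtracting 15 column gaps of 8 leaves 1308 for 16 columns, so c = 81.75 px.

81.75 px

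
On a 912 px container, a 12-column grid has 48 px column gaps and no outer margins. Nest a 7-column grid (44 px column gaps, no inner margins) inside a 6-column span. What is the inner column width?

24 px

Subtracting 11 column gaps of 48 leaves 384 for 12 columns, so c = 32 px.
Span of 6: 6·32 + 5·48 = 192 + 240 = 432 px.
7 columns + 6 column gaps: 7d + 6·44 = 432.
7d = 432 − 264 = 168, so d = 24 px.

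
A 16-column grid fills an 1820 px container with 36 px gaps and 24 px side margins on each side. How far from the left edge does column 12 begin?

Take off 48 px of margins, leaving 1772 px.
16 columns + 15 gaps: 16c + 15·36 = 1772.
16c = 1772 − 540 = 1232, so c = 77 px.
Before column 12: the margin + 11 columns + 11 gaps.
Offset = 24 + 11·(77 + 36) = 24 + 1243 = 1267 px.

1267 px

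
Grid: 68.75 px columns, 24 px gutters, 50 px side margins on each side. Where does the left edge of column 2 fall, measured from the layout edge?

Each column+gutter stride is 92.75 px; 1 of them past the 50 px margin is 50 + 92.75 = 142.75 px.

142.75 px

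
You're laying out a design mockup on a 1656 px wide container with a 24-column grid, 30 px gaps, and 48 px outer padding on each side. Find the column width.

36.25 px

Inside the margins: 1656 − 96 = 1560 px.
24c + 23·30 = 1560 → 24c = 870 → c = 36.25 px.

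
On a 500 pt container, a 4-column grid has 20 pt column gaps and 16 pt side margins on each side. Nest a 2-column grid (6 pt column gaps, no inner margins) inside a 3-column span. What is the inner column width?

Take off 32 pt of margins, leaving 468 pt.
4 columns + 3 column gaps: 4c + 3·20 = 468.
4c = 468 − 60 = 408, so c = 102 pt.
3-column span = 3·102 + 2·20 = 346 pt.
Subtracting 1 column gap of 6 leaves 340 for 2 columns, so d = 170 pt.

170 pt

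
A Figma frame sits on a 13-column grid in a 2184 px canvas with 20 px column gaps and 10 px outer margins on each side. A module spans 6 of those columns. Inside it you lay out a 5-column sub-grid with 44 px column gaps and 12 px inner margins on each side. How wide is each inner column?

157.6 px

Take off 20 px of margins, leaving 2164 px.
13 columns + 12 column gaps: 13c + 12·20 = 2164.
13c = 2164 − 240 = 1924, so c = 148 px.
6-column span = 6·148 + 5·20 = 988 px.
Inner content = 988 − 2·12 = 964 px.
5d + 4·44 = 964 → 5d = 788 → d = 157.6 px.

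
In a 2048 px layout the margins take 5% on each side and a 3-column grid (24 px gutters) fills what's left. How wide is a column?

598.4 px

Margins: 5% × 2048 = 102.4 px each, so content = 2048 − 204.8 = 1843.2 px.
Subtracting 2 gutters of 24 leaves 1795.2 for 3 columns, so c = 598.4 px.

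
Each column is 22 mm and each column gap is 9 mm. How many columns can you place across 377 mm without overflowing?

12 columns

12 columns: 12·22 + 11·9 = 363 mm ≤ 377.
13 columns: 394 mm > 377. So 12.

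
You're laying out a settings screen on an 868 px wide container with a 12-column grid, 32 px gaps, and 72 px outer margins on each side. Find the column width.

Inside the margins: 868 − 144 = 724 px.
Subtracting 11 gaps of 32 leaves 372 for 12 columns, so c = 31 px.

31 px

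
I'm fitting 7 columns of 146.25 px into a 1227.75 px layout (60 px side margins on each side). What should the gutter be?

Subtract both margins: 1227.75 − 2·60 = 1107.75 px.
7·146.25 + 6g = 1107.75 → 6g = 84 → g = 14 px.

14 px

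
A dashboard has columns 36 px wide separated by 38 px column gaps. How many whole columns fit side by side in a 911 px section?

12 columns

12 columns: 12·36 + 11·38 = 850 px ≤ 911.
13 columns: 924 px > 911. So 12.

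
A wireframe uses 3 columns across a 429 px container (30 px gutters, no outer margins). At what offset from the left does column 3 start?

306 px

429 − 2·30 = 369; ÷3 gives c = 123 px.
Before column 3: 2 columns + 2 gutters.
Offset = 2·(123 + 30) = 2·153 = 306 px.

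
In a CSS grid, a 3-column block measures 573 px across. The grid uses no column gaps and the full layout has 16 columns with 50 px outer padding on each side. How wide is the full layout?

573 / 3 = 191 px per column.
Summing: 100 + 3056 = 3156 px.

3156 px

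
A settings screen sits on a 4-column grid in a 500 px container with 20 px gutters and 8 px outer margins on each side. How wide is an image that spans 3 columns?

Content width = 500 − 2·8 = 484 px.
484 − 3·20 = 424; ÷4 gives c = 106 px.
3-column span = 3·106 + 2·20 = 358 px.

358 px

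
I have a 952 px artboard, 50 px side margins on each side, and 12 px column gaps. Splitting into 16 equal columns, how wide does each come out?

Subtract both margins: 952 − 2·50 = 852 px.
16c + 15·12 = 852 → 16c = 672 → c = 42 px.

42 px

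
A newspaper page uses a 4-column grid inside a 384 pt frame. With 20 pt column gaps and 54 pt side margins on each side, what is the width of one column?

Subtract both margins: 384 − 2·54 = 276 pt.
4 columns + 3 column gaps: 4c + 3·20 = 276.
4c = 276 − 60 = 216, so c = 54 pt.

54 pt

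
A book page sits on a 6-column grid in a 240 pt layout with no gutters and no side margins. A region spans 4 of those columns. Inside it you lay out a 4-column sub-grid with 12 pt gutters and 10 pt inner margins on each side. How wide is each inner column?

26 pt

With no gutters, each column is 240/6 = 40 pt.
With no gutters, 4 columns span 4·40 = 160 pt.
Inner content = 160 − 2·10 = 140 pt.
140 − 3·12 = 104; ÷4 gives d = 26 pt.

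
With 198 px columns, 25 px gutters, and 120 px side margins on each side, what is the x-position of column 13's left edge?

Column 13 starts at margin + 12·(column + gutter) = 120 + 12·223 = 2796 px.

2796 px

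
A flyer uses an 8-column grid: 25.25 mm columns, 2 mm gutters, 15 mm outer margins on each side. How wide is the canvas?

Canvas = 2·15 + 8·25.25 + 7·2 = 30 + 202 + 14 = 246 mm.

246 mm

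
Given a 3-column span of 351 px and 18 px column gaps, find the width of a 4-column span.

3 columns + 2 column gaps: 3c + 2·18 = 351.
3c = 351 − 36 = 315, so c = 105 px.
Span of 4: 4·105 + 3·18 = 420 + 54 = 474 px.

474 px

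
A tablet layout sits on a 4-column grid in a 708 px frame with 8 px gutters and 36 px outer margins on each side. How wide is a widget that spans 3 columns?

475 px

Subtract both margins: 708 − 2·36 = 636 px.
636 − 3·8 = 612; ÷4 gives c = 153 px.
Span of 3: 3·153 + 2·8 = 459 + 16 = 475 px.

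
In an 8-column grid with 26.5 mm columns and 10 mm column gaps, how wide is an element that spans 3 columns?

99.5 mm

3-column span = 3·26.5 + 2·10 = 99.5 mm.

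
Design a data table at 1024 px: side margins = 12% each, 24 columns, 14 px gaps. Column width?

19.01 px

Margins: 12% × 1024 = 122.88 px each, so content = 1024 − 245.76 = 778.24 px.
24 columns + 23 gaps: 24c + 23·14 = 778.24.
24c = 778.24 − 322 = 456.24, so c = 19.01 px.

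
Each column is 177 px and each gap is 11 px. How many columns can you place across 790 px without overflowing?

k columns need k·177 + (k−1)·11 = k·188 − 11.
k·188 − 11 ≤ 790 → k ≤ 801 / 188 ≈ 4.26, so k = 4.

4 columns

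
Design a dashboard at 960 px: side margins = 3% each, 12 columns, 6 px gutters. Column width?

960 × (1 − 2·3%) = 960 × 94% = 902.4 px for the columns.
12 columns + 11 gutters: 12c + 11·6 = 902.4.
12c = 902.4 − 66 = 836.4, so c = 69.7 px.

69.7 px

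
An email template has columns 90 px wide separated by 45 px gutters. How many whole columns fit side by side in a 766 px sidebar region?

Each extra column adds 90 + 45 = 135 px.
(766 + 45) / 135 = 6.01, so 6 columns fit.

6 columns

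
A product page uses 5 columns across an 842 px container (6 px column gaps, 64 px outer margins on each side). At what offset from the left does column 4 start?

496 px

Subtract both margins: 842 − 2·64 = 714 px.
5c + 4·6 = 714 → 5c = 690 → c = 138 px.
Before column 4: the margin + 3 columns + 3 column gaps.
Offset = 64 + 3·(138 + 6) = 64 + 432 = 496 px.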